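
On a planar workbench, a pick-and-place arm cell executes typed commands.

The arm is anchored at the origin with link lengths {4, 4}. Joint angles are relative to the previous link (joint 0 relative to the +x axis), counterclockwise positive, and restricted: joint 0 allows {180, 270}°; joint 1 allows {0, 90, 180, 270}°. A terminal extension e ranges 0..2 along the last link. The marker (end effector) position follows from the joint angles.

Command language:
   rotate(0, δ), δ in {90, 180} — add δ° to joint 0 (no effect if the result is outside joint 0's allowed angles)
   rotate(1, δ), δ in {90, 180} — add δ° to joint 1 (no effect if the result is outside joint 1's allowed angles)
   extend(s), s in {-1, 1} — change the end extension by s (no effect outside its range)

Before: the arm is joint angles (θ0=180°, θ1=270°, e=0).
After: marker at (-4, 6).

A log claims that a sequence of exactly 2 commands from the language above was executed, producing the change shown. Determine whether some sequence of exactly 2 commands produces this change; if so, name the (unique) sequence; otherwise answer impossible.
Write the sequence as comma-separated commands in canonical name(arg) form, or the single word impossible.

initial: joint angles (θ0=180°, θ1=270°, e=0)
1. extend(1) → joint angles (θ0=180°, θ1=270°, e=1)
2. extend(1) → joint angles (θ0=180°, θ1=270°, e=2)
no rival 2-sequence matches.

extend(1), extend(1)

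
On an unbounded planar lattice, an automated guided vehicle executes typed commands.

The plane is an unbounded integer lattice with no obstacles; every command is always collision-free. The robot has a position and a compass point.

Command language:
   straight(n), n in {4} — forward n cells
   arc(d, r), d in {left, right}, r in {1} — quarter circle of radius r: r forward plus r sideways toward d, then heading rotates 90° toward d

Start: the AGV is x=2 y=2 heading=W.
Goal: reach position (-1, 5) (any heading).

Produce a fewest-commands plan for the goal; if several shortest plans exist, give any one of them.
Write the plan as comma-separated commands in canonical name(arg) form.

arc(right, 1), arc(left, 1), arc(right, 1)

t0: x=2 y=2 heading=W
t=1 arc(right, 1) ⇒ x=1 y=3 heading=N
t=2 arc(left, 1) ⇒ x=0 y=4 heading=W
t=3 arc(right, 1) ⇒ x=-1 y=5 heading=N
no 2-step plan works, so 3 is optimal.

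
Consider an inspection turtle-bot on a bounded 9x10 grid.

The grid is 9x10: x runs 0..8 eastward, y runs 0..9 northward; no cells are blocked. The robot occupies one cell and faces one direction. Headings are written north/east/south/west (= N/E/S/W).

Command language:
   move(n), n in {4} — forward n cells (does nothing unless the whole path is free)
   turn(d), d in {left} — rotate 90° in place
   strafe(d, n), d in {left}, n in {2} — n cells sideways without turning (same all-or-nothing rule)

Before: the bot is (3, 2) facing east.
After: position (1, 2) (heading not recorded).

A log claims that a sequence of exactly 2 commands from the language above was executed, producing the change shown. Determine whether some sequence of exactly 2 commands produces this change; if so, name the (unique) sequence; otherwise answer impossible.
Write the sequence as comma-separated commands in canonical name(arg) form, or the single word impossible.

turn(left), strafe(left, 2)

key: order matters: swapping turn(left) and strafe(left, 2) lands elsewhere
t0: (3, 2) facing east
[1] after turn(left): (3, 2) facing north
[2] after strafe(left, 2): (1, 2) facing north
no rival 2-sequence matches.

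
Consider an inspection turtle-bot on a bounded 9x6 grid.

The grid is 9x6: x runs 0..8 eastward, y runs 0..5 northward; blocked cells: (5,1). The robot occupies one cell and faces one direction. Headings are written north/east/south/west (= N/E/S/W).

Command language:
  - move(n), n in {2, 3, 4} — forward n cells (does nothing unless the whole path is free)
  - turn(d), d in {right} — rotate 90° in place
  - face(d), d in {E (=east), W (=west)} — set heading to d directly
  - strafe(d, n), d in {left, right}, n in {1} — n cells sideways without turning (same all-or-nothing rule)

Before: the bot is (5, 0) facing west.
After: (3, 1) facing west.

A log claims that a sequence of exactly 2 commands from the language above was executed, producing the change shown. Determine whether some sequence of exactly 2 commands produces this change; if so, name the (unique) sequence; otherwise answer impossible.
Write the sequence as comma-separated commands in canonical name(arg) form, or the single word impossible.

move(2), strafe(right, 1)

key: still facing W at the end — nothing in the sequence rotates
begin: (5, 0) facing west
t=1 move(2) ⇒ (3, 0) facing west
t=2 strafe(right, 1) ⇒ (3, 1) facing west
no other 2-command option fits: unique.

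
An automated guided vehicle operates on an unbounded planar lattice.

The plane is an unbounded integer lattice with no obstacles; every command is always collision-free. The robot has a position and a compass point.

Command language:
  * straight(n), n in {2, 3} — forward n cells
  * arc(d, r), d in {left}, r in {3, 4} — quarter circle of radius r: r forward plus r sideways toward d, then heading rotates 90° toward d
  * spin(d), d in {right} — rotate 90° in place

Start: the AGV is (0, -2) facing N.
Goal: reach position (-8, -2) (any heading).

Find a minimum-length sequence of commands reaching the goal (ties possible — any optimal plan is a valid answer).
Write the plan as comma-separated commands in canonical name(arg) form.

arc(left, 4), arc(left, 4)

from: (0, -2) facing N
1. arc(left, 4) → (-4, 2) facing W
2. arc(left, 4) → (-8, -2) facing S
minimal: 2 command(s), checked below 2.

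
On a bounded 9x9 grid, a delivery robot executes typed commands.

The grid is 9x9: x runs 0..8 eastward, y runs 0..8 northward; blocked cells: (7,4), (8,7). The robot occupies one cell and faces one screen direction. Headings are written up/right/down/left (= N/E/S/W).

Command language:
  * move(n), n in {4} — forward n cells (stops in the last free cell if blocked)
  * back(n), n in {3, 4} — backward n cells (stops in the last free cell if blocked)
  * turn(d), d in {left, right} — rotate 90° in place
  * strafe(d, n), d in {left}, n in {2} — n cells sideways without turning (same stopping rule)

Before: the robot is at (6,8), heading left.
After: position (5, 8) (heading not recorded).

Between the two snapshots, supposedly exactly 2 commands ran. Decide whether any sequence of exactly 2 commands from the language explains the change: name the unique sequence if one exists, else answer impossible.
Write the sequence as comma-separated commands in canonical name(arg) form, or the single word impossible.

move(4), back(3)

key: running back(3) before move(4) would end elsewhere — order is forced
begin: at (6,8), heading left
[1] after move(4): at (2,8), heading left
[2] after back(3): at (5,8), heading left
no rival 2-sequence matches.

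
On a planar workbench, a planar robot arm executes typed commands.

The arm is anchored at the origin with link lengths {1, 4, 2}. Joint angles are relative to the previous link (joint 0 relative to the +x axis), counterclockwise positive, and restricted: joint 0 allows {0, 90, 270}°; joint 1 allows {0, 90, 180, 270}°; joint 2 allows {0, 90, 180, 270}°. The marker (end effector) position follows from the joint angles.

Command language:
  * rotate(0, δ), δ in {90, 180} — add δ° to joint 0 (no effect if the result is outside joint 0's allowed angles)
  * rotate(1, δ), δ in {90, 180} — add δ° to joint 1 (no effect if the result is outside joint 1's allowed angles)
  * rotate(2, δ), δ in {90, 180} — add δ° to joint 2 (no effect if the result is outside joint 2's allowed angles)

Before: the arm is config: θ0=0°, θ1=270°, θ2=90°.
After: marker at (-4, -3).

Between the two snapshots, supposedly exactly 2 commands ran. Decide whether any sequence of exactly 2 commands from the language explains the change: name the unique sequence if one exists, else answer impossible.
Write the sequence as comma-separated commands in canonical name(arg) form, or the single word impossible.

key: order matters: swapping rotate(0, 90) and rotate(0, 180) lands elsewhere
from: config: θ0=0°, θ1=270°, θ2=90°
t=1 rotate(0, 90) ⇒ config: θ0=90°, θ1=270°, θ2=90°
t=2 rotate(0, 180) ⇒ config: θ0=270°, θ1=270°, θ2=90°
uniquely the one of 36 2-step routes that fits.

rotate(0, 90), rotate(0, 180)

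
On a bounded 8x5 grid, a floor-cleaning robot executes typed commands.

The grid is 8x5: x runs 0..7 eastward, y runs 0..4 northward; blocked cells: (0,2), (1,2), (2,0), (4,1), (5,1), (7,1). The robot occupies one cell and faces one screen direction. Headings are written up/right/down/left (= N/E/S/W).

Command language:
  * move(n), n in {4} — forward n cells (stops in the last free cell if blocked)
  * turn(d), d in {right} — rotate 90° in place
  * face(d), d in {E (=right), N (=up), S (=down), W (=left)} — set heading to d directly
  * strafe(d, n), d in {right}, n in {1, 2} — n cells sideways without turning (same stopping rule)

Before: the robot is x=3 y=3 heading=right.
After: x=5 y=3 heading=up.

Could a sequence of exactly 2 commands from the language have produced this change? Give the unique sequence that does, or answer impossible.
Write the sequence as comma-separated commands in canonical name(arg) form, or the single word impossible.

key: running strafe(right, 2) before face(N) would end elsewhere — order is forced
t0: x=3 y=3 heading=right
step 1 (face(N)): x=3 y=3 heading=up
step 2 (strafe(right, 2)): x=5 y=3 heading=up
no rival 2-sequence matches.

face(N), strafe(right, 2)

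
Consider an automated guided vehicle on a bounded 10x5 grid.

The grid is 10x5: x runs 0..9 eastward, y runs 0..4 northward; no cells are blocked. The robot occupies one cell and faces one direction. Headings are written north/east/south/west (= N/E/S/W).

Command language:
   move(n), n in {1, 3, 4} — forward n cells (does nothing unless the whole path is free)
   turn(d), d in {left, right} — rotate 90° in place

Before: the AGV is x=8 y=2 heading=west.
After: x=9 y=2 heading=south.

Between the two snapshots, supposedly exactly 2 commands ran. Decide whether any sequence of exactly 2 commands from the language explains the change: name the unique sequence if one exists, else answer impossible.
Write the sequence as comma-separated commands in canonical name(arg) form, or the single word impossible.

no 2-step route produces this change.

impossible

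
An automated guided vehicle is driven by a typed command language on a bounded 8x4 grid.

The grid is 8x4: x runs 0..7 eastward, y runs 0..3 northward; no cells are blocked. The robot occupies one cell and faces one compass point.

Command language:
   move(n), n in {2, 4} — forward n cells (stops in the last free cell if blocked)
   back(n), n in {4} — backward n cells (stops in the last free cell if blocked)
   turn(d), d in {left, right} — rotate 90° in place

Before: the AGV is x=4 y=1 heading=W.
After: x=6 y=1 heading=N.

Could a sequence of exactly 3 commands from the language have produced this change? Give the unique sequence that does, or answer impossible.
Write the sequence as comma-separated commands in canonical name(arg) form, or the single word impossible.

move(2), back(4), turn(right)

key: position moved to (6,1) AND the heading swung to N — translation plus rotation needed
start: x=4 y=1 heading=W
[1] after move(2): x=2 y=1 heading=W
[2] after back(4): x=6 y=1 heading=W
[3] after turn(right): x=6 y=1 heading=N
uniquely the one of 125 3-step routes that fits.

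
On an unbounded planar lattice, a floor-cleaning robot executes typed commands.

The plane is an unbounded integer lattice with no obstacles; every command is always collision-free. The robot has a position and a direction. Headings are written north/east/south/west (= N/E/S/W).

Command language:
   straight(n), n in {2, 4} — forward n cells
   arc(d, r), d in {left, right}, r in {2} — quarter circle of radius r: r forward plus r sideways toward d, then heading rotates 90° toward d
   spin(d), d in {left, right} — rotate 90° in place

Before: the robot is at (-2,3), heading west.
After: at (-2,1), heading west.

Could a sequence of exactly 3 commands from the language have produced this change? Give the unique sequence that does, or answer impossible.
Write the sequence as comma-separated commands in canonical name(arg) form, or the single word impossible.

key: running spin(right) before spin(left) would end elsewhere — order is forced
start: at (-2,3), heading west
step 1 (spin(left)): at (-2,3), heading south
step 2 (straight(2)): at (-2,1), heading south
step 3 (spin(right)): at (-2,1), heading west
no other 3-command option fits: unique.

spin(left), straight(2), spin(right)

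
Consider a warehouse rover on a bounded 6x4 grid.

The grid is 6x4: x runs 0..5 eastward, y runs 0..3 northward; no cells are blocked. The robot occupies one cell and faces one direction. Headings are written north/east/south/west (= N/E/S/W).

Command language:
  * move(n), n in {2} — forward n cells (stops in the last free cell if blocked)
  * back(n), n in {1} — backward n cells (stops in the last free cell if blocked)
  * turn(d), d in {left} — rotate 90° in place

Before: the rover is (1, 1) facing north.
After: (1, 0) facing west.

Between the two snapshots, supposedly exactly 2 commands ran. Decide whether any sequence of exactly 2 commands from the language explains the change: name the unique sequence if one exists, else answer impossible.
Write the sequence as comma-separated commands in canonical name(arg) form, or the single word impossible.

key: running turn(left) before back(1) would end elsewhere — order is forced
t0: (1, 1) facing north
t=1 back(1) ⇒ (1, 0) facing north
t=2 turn(left) ⇒ (1, 0) facing west
all 9 alternatives checked — unique.

back(1), turn(left)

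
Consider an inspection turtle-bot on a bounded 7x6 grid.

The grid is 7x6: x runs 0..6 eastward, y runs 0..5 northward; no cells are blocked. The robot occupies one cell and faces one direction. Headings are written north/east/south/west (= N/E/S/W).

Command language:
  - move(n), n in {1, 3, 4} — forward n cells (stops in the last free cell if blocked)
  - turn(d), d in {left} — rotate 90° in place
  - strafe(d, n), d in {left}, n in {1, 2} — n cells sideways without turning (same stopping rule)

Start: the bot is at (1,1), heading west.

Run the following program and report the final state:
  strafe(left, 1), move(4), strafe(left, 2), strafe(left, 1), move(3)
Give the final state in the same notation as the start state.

at (0,0), heading west

initial: at (1,1), heading west
[1] after strafe(left, 1): at (1,0), heading west
[2] after move(4): at (0,0), heading west
[3] after strafe(left, 2): at (0,0), heading west
[4] after strafe(left, 1): at (0,0), heading west
[5] after move(3): at (0,0), heading west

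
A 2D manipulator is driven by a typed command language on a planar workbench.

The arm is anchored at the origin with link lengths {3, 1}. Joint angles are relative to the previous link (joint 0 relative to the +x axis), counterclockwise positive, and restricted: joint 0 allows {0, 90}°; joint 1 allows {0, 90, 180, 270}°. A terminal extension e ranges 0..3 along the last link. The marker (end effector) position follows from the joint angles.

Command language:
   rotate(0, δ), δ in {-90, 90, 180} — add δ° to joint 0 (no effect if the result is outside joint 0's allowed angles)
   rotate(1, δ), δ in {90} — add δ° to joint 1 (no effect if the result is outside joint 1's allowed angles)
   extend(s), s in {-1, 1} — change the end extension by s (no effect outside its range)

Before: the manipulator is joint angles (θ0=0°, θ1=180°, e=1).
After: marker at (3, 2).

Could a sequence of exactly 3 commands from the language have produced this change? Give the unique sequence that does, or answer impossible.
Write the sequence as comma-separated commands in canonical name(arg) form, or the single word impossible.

begin: joint angles (θ0=0°, θ1=180°, e=1)
step 1 (rotate(1, 90)): joint angles (θ0=0°, θ1=270°, e=1)
step 2 (rotate(1, 90)): joint angles (θ0=0°, θ1=0°, e=1)
step 3 (rotate(1, 90)): joint angles (θ0=0°, θ1=90°, e=1)
no other 3-command option fits: unique.

rotate(1, 90), rotate(1, 90), rotate(1, 90)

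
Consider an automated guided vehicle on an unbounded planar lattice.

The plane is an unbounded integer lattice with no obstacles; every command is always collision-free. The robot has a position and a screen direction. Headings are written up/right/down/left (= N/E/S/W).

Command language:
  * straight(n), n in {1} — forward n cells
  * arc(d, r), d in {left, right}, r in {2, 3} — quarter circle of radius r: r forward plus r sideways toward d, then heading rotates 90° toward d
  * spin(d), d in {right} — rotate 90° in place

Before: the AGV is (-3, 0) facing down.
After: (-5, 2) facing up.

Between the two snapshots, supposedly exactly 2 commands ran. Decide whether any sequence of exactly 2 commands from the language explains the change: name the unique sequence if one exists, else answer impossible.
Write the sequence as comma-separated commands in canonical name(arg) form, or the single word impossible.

key: position moved to (-5,2) AND the heading swung to N — translation plus rotation needed
from: (-3, 0) facing down
[1] after spin(right): (-3, 0) facing left
[2] after arc(right, 2): (-5, 2) facing up
all 36 alternatives checked — unique.

spin(right), arc(right, 2)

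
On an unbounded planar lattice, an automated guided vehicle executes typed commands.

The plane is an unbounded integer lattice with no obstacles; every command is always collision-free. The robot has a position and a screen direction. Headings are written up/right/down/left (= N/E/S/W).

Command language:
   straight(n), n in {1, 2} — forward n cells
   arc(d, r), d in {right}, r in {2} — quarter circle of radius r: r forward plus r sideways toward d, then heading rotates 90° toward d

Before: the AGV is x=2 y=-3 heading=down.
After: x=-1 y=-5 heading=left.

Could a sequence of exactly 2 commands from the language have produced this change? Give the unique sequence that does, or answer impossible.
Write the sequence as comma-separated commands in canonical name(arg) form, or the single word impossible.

key: running straight(1) before arc(right, 2) would end elsewhere — order is forced
t0: x=2 y=-3 heading=down
[1] after arc(right, 2): x=0 y=-5 heading=left
[2] after straight(1): x=-1 y=-5 heading=left
no rival 2-sequence matches.

arc(right, 2), straight(1)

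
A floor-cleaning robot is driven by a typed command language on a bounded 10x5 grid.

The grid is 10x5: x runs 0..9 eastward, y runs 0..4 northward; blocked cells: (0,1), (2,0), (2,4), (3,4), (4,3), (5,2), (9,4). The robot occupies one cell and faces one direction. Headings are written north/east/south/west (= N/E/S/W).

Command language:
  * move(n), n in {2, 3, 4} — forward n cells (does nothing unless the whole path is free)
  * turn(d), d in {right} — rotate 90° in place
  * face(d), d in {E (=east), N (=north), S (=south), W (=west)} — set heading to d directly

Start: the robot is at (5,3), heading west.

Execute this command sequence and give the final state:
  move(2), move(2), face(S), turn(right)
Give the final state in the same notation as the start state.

t0: at (5,3), heading west
[1] after move(2): at (5,3), heading west
[2] after move(2): at (5,3), heading west
[3] after face(S): at (5,3), heading south
[4] after turn(right): at (5,3), heading west

at (5,3), heading west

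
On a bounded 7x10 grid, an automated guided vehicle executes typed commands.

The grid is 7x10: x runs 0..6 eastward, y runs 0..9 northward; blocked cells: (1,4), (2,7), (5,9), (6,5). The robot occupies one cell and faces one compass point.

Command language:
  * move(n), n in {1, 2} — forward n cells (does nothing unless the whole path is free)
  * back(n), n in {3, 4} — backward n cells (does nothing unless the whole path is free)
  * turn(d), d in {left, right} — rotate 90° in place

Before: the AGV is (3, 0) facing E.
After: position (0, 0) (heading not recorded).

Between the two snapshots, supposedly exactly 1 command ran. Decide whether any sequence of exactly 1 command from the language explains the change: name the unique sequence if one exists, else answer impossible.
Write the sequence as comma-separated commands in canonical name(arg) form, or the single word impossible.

back(3)

start: (3, 0) facing E
1. back(3) → (0, 0) facing E
no rival 1-sequence matches.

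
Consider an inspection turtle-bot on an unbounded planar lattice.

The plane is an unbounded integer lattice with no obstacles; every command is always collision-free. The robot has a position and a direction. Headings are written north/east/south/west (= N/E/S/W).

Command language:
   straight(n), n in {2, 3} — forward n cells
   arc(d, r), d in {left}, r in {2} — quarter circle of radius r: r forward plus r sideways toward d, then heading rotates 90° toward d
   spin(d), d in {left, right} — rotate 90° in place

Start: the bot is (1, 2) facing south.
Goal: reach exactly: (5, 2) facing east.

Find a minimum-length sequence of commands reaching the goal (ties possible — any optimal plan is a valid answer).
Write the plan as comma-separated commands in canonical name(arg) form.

begin: (1, 2) facing south
[1] after spin(left): (1, 2) facing east
[2] after straight(2): (3, 2) facing east
[3] after straight(2): (5, 2) facing east
shorter routes all fall short; 3 is best.

spin(left), straight(2), straight(2)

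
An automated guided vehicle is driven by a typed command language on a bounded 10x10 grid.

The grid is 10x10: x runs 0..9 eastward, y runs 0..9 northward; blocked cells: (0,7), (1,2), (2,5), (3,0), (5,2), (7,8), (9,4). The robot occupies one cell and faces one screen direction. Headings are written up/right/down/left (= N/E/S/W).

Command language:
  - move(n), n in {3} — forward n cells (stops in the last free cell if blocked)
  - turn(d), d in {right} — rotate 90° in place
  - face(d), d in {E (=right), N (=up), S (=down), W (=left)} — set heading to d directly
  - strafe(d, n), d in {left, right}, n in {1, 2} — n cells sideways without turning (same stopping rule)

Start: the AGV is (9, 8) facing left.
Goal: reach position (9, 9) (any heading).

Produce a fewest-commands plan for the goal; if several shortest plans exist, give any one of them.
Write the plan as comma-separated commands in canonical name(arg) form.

strafe(right, 2)

t0: (9, 8) facing left
[1] after strafe(right, 2): (9, 9) facing left
no 0-step plan works, so 1 is optimal.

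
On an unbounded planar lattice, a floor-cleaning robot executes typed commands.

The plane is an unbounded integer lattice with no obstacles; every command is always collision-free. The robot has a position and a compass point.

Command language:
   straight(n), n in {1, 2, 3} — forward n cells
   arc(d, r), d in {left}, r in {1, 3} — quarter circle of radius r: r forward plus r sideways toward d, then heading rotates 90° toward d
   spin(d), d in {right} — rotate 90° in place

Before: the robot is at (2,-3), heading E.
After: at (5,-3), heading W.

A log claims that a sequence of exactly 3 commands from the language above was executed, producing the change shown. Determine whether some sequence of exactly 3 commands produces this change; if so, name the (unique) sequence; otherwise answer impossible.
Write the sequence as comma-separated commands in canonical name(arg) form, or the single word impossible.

key: order matters: swapping straight(3) and spin(right) lands elsewhere
start: at (2,-3), heading E
t=1 straight(3) ⇒ at (5,-3), heading E
t=2 spin(right) ⇒ at (5,-3), heading S
t=3 spin(right) ⇒ at (5,-3), heading W
no rival 3-sequence matches.

straight(3), spin(right), spin(right)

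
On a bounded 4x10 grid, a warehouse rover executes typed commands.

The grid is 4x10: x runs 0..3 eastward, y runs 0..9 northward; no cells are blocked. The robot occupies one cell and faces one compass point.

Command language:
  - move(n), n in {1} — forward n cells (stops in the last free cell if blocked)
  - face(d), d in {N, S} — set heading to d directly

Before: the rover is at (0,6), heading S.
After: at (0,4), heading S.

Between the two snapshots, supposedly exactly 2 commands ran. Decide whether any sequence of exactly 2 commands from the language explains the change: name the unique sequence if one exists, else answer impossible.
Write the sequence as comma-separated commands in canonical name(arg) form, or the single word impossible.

key: heading stays S — no command in the sequence turns
initial: at (0,6), heading S
[1] after move(1): at (0,5), heading S
[2] after move(1): at (0,4), heading S
all 9 alternatives checked — unique.

move(1), move(1)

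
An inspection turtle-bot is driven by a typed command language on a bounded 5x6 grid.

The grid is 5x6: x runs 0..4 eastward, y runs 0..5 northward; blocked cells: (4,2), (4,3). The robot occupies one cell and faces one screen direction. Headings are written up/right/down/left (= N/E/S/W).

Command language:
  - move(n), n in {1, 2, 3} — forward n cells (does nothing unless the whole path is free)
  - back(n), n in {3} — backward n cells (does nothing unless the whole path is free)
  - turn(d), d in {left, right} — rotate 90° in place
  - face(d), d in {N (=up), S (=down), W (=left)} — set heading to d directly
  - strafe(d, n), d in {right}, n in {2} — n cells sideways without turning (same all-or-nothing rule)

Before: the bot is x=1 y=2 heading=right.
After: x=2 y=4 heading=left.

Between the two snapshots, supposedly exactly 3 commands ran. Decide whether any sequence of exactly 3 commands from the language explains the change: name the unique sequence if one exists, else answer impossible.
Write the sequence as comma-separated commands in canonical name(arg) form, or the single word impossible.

move(1), face(W), strafe(right, 2)

key: running strafe(right, 2) before move(1) would end elsewhere — order is forced
initial: x=1 y=2 heading=right
step 1 (move(1)): x=2 y=2 heading=right
step 2 (face(W)): x=2 y=2 heading=left
step 3 (strafe(right, 2)): x=2 y=4 heading=left
uniquely the one of 1000 3-step routes that fits.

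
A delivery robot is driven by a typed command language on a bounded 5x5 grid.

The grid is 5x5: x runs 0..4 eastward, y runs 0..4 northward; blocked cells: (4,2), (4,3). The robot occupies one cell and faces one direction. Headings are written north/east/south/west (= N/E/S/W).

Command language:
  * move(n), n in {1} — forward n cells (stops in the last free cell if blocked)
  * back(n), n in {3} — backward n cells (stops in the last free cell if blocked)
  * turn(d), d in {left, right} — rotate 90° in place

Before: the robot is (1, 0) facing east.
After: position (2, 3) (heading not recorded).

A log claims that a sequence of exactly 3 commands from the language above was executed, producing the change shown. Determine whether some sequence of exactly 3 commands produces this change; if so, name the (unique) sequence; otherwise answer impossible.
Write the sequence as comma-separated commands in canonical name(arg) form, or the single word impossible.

move(1), turn(right), back(3)

key: running back(3) before move(1) would end elsewhere — order is forced
from: (1, 0) facing east
1. move(1) → (2, 0) facing east
2. turn(right) → (2, 0) facing south
3. back(3) → (2, 3) facing south
no other 3-command option fits: unique.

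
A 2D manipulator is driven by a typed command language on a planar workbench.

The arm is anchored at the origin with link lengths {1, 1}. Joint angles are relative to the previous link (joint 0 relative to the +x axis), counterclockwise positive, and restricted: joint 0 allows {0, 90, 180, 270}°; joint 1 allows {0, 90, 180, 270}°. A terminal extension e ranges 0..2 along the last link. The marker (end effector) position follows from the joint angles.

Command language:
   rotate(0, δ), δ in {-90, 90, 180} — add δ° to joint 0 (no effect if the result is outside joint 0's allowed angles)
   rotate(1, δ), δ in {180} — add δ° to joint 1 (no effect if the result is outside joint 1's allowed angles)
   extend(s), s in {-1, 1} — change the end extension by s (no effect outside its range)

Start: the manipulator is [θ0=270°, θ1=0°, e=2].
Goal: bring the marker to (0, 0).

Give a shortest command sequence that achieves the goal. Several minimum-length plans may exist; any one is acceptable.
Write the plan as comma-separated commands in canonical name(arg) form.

extend(-1), extend(-1), rotate(1, 180)

begin: [θ0=270°, θ1=0°, e=2]
1. extend(-1) → [θ0=270°, θ1=0°, e=1]
2. extend(-1) → [θ0=270°, θ1=0°, e=0]
3. rotate(1, 180) → [θ0=270°, θ1=180°, e=0]
no 2-step plan works, so 3 is optimal.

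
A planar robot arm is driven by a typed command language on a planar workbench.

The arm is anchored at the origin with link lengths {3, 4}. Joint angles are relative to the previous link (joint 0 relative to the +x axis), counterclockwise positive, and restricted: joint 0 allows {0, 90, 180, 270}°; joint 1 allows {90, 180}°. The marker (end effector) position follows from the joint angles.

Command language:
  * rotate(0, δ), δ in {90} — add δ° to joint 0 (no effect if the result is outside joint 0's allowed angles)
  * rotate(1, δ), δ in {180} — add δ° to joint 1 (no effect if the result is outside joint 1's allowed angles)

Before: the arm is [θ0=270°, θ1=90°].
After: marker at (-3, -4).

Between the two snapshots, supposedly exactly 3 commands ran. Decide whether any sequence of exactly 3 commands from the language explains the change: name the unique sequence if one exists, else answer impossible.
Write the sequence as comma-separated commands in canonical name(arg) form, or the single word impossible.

rotate(0, 90), rotate(0, 90), rotate(0, 90)

initial: [θ0=270°, θ1=90°]
1. rotate(0, 90) → [θ0=0°, θ1=90°]
2. rotate(0, 90) → [θ0=90°, θ1=90°]
3. rotate(0, 90) → [θ0=180°, θ1=90°]
no rival 3-sequence matches.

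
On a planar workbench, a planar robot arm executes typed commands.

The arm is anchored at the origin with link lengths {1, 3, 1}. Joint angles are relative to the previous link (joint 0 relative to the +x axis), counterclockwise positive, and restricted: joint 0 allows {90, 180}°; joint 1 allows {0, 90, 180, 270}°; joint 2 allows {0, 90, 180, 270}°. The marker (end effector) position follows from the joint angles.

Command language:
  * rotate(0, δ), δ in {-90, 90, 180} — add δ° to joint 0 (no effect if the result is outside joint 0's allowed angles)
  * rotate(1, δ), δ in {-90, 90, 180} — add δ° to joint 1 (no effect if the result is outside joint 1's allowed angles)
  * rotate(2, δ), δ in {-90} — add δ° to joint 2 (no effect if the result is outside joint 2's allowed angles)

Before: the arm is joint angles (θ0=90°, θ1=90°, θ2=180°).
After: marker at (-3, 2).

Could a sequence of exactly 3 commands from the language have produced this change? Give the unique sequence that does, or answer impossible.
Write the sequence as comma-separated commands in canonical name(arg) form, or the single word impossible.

rotate(2, -90), rotate(2, -90), rotate(2, -90)

t0: joint angles (θ0=90°, θ1=90°, θ2=180°)
[1] after rotate(2, -90): joint angles (θ0=90°, θ1=90°, θ2=90°)
[2] after rotate(2, -90): joint angles (θ0=90°, θ1=90°, θ2=0°)
[3] after rotate(2, -90): joint angles (θ0=90°, θ1=90°, θ2=270°)
all 343 alternatives checked — unique.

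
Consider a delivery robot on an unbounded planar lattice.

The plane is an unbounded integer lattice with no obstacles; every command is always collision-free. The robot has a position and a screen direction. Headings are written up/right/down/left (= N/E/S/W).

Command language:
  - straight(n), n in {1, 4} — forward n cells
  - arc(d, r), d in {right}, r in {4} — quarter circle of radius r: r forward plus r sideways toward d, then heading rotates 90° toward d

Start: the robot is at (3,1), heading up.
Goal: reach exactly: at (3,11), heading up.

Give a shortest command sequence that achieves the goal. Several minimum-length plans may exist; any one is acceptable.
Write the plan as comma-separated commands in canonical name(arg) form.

from: at (3,1), heading up
step 1 (straight(4)): at (3,5), heading up
step 2 (straight(4)): at (3,9), heading up
step 3 (straight(1)): at (3,10), heading up
step 4 (straight(1)): at (3,11), heading up
minimal: 4 command(s), checked below 4.

straight(4), straight(4), straight(1), straight(1)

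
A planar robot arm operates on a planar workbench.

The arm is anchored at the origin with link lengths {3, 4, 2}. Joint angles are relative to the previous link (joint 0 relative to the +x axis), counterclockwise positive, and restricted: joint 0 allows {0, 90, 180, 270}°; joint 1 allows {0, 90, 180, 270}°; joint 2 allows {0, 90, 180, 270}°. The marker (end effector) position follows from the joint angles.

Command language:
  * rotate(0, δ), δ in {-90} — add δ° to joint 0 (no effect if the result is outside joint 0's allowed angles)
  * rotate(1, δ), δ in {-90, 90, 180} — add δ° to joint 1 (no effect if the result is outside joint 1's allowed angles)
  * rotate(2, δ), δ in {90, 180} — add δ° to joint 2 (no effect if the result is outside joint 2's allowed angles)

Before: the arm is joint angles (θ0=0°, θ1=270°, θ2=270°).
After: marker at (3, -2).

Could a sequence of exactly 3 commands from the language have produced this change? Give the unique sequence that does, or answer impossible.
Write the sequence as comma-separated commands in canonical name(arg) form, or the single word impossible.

begin: joint angles (θ0=0°, θ1=270°, θ2=270°)
1. rotate(2, 90) → joint angles (θ0=0°, θ1=270°, θ2=0°)
2. rotate(2, 90) → joint angles (θ0=0°, θ1=270°, θ2=90°)
3. rotate(2, 90) → joint angles (θ0=0°, θ1=270°, θ2=180°)
no rival 3-sequence matches.

rotate(2, 90), rotate(2, 90), rotate(2, 90)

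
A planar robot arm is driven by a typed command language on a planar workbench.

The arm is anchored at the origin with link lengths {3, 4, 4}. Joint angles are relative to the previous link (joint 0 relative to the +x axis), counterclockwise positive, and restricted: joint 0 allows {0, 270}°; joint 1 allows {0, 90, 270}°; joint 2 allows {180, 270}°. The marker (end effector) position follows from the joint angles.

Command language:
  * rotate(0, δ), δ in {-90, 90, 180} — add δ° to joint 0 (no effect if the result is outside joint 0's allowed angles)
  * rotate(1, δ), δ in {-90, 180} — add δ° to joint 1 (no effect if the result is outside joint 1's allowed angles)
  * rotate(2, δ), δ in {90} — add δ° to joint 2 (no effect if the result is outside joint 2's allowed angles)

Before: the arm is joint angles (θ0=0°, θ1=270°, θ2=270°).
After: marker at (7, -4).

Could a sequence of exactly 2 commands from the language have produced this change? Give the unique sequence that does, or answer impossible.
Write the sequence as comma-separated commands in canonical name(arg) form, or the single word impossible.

rotate(1, 180), rotate(1, -90)

key: running rotate(1, -90) before rotate(1, 180) would end elsewhere — order is forced
begin: joint angles (θ0=0°, θ1=270°, θ2=270°)
1. rotate(1, 180) → joint angles (θ0=0°, θ1=90°, θ2=270°)
2. rotate(1, -90) → joint angles (θ0=0°, θ1=0°, θ2=270°)
no rival 2-sequence matches.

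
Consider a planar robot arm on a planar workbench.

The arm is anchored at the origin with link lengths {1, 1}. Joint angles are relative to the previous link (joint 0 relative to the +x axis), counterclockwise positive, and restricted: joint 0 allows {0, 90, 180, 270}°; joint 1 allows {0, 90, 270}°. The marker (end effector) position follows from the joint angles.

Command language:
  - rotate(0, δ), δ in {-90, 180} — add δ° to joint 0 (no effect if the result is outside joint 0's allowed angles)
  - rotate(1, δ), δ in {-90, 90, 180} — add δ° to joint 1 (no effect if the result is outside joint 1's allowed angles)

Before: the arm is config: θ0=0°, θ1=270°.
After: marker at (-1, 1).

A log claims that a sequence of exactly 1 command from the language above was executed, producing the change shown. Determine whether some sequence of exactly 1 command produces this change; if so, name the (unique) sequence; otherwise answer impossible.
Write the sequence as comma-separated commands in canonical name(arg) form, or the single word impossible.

t0: config: θ0=0°, θ1=270°
1. rotate(0, 180) → config: θ0=180°, θ1=270°
uniquely the one of 5 1-step routes that fits.

rotate(0, 180)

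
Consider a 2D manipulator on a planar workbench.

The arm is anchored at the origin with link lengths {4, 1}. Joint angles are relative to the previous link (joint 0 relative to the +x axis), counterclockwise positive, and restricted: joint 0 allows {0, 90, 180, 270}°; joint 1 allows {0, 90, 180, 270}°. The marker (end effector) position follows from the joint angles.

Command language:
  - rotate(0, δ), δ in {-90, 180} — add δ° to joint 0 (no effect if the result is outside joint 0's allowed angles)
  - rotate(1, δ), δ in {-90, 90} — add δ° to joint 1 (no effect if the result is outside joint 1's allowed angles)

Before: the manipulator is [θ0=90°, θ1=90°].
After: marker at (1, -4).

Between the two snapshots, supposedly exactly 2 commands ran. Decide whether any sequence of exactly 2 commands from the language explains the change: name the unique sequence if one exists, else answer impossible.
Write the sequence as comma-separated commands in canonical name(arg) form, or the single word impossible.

begin: [θ0=90°, θ1=90°]
t=1 rotate(0, -90) ⇒ [θ0=0°, θ1=90°]
t=2 rotate(0, -90) ⇒ [θ0=270°, θ1=90°]
no rival 2-sequence matches.

rotate(0, -90), rotate(0, -90)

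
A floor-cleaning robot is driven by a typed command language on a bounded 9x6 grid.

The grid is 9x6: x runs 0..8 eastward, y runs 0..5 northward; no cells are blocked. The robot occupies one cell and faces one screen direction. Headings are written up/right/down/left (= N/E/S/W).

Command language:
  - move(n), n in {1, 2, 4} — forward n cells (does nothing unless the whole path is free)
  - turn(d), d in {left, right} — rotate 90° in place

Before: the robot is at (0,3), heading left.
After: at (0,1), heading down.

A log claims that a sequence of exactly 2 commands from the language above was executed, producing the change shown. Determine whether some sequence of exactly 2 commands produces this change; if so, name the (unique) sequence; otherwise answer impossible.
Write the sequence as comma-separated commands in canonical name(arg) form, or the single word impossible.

turn(left), move(2)

key: running move(2) before turn(left) would end elsewhere — order is forced
initial: at (0,3), heading left
t=1 turn(left) ⇒ at (0,3), heading down
t=2 move(2) ⇒ at (0,1), heading down
no other 2-command option fits: unique.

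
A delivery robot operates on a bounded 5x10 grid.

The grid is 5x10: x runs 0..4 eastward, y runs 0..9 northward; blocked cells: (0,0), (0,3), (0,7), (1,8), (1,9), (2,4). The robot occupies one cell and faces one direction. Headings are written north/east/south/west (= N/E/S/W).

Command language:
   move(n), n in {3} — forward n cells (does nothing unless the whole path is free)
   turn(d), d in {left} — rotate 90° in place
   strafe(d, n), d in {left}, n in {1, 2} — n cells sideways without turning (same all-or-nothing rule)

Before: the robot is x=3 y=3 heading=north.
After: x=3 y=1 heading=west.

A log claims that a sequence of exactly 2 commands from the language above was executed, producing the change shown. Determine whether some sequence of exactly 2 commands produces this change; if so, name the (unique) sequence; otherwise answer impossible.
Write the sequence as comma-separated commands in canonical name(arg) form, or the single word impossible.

key: position moved to (3,1) AND the heading swung to W — translation plus rotation needed
start: x=3 y=3 heading=north
1. turn(left) → x=3 y=3 heading=west
2. strafe(left, 2) → x=3 y=1 heading=west
no other 2-command option fits: unique.

turn(left), strafe(left, 2)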